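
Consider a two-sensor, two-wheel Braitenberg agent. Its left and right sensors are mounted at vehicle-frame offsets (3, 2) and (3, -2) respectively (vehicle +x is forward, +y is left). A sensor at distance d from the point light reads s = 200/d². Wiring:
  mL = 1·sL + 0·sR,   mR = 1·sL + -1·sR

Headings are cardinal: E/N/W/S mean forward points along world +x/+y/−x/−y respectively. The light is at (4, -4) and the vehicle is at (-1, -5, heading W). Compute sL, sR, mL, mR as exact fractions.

left sensor world pos  = (-4, -7); dL² = 73
right sensor world pos = (-4, -3); dR² = 65
sL = 200/73 = 200/73
sR = 200/65 = 40/13
mL = 1·sL + 0·sR = 200/73
mR = 1·sL + -1·sR = -320/949

200/73 40/13 200/73 -320/949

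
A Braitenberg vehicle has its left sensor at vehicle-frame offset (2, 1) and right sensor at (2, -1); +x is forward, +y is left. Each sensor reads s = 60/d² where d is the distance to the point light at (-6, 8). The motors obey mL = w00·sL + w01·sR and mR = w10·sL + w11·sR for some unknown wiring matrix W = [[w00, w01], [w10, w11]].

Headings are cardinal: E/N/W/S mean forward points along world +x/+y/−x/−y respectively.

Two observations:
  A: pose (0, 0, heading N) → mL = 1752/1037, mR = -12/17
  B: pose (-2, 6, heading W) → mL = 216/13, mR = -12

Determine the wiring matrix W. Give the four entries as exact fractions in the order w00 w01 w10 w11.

1 1 0 -1

obs A: pose=(0,0,N) → sL=60/61, sR=12/17, mL=1752/1037, mR=-12/17
obs B: pose=(-2,6,W) → sL=60/13, sR=12, mL=216/13, mR=-12
sensor matrix S = [[60/61, 12/17], [60/13, 12]]; det S = 115200/13481
solve [mL_A; mL_B] = S·[w00; w01] and [mR_A; mR_B] = S·[w10; w11]:
  w00 = 1, w01 = 1, w10 = 0, w11 = -1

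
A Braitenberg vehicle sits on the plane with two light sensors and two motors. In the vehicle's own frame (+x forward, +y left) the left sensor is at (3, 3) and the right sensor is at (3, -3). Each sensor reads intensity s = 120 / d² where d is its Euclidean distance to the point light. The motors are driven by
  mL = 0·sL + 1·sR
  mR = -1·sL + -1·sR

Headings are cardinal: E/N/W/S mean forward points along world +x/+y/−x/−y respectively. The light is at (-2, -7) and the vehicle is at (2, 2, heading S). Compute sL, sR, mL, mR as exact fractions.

24/17 120/37 120/37 -2928/629

left sensor world pos  = (5, -1); dL² = 85
right sensor world pos = (-1, -1); dR² = 37
sL = 120/85 = 24/17
sR = 120/37 = 120/37
mL = 0·sL + 1·sR = 120/37
mR = -1·sL + -1·sR = -2928/629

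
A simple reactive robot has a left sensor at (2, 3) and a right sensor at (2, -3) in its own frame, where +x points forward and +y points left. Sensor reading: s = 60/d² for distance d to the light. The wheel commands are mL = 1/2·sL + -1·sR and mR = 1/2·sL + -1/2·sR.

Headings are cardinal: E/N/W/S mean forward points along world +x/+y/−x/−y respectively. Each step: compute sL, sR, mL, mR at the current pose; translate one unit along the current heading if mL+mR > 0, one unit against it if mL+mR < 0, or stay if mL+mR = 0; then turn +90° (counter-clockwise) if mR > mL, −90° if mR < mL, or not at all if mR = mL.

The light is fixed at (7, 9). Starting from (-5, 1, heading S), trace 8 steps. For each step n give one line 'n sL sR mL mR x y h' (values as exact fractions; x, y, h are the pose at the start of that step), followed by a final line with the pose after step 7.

n=0: pose=(-5,1,S); sL=60/181, sR=12/65; mL=-222/11765, mR=864/11765; mL+mR=642/11765 → advance +1; mR−mL=6/65 → turn +1·90°
n=1: pose=(-5,0,E); sL=15/34, sR=15/61; mL=-105/4148, mR=405/4148; mL+mR=75/1037 → advance +1; mR−mL=15/122 → turn +1·90°
n=2: pose=(-4,0,N); sL=12/49, sR=60/113; mL=-2262/5537, mR=-792/5537; mL+mR=-3054/5537 → advance -1; mR−mL=30/113 → turn +1·90°
n=3: pose=(-4,-1,W); sL=30/169, sR=30/109; mL=-3435/18421, mR=-900/18421; mL+mR=-4335/18421 → advance -1; mR−mL=15/109 → turn +1·90°
n=4: pose=(-3,-1,S); sL=60/193, sR=60/313; mL=-2190/60409, mR=3600/60409; mL+mR=1410/60409 → advance +1; mR−mL=30/313 → turn +1·90°
n=5: pose=(-3,-2,E); sL=15/32, sR=3/13; mL=3/832, mR=99/832; mL+mR=51/416 → advance +1; mR−mL=3/26 → turn +1·90°
n=6: pose=(-2,-2,N); sL=4/15, sR=20/39; mL=-74/195, mR=-8/65; mL+mR=-98/195 → advance -1; mR−mL=10/39 → turn +1·90°
n=7: pose=(-2,-3,W); sL=30/173, sR=30/101; mL=-3675/17473, mR=-1080/17473; mL+mR=-4755/17473 → advance -1; mR−mL=15/101 → turn +1·90°

0 60/181 12/65 -222/11765 864/11765 -5 1 S
1 15/34 15/61 -105/4148 405/4148 -5 0 E
2 12/49 60/113 -2262/5537 -792/5537 -4 0 N
3 30/169 30/109 -3435/18421 -900/18421 -4 -1 W
4 60/193 60/313 -2190/60409 3600/60409 -3 -1 S
5 15/32 3/13 3/832 99/832 -3 -2 E
6 4/15 20/39 -74/195 -8/65 -2 -2 N
7 30/173 30/101 -3675/17473 -1080/17473 -2 -3 W
final -1 -3 S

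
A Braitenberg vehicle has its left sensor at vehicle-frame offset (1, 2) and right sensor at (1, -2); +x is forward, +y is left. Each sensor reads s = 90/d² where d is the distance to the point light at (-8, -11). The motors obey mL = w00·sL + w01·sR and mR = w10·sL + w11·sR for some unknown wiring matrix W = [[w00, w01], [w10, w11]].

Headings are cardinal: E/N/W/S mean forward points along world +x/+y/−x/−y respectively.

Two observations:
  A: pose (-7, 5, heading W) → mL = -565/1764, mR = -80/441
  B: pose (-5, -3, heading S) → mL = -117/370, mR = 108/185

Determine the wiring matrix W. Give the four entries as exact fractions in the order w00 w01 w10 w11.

-1 1/2 -1 1

obs A: pose=(-7,5,W) → sL=45/98, sR=5/18, mL=-565/1764, mR=-80/441
obs B: pose=(-5,-3,S) → sL=45/37, sR=9/5, mL=-117/370, mR=108/185
sensor matrix S = [[45/98, 5/18], [45/37, 9/5]]; det S = 886/1813
solve [mL_A; mL_B] = S·[w00; w01] and [mR_A; mR_B] = S·[w10; w11]:
  w00 = -1, w01 = 1/2, w10 = -1, w11 = 1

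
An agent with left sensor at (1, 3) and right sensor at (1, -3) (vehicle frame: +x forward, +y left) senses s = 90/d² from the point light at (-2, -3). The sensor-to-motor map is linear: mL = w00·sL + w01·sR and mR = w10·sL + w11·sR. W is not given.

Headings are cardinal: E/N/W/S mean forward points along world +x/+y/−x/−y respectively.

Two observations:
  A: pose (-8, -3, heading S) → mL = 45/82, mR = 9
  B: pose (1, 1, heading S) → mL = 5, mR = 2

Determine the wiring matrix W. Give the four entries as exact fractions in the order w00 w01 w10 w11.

obs A: pose=(-8,-3,S) → sL=9, sR=45/41, mL=45/82, mR=9
obs B: pose=(1,1,S) → sL=2, sR=10, mL=5, mR=2
sensor matrix S = [[9, 45/41], [2, 10]]; det S = 3600/41
solve [mL_A; mL_B] = S·[w00; w01] and [mR_A; mR_B] = S·[w10; w11]:
  w00 = 0, w01 = 1/2, w10 = 1, w11 = 0

0 1/2 1 0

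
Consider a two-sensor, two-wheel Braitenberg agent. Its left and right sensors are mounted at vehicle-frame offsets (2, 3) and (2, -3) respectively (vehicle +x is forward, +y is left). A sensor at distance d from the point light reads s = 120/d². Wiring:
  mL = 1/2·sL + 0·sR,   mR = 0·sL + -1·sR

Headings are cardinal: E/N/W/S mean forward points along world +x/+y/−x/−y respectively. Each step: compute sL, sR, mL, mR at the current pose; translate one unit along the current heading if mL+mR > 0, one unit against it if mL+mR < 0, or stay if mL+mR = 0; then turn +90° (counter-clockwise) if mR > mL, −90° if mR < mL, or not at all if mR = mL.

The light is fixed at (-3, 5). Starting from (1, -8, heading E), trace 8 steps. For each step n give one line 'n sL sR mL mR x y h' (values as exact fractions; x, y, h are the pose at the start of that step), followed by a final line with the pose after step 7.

n=0: pose=(1,-8,E); sL=15/17, sR=30/73; mL=15/34, mR=-30/73; mL+mR=75/2482 → advance +1; mR−mL=-2115/2482 → turn -1·90°
n=1: pose=(2,-8,S); sL=120/289, sR=120/229; mL=60/289, mR=-120/229; mL+mR=-20940/66181 → advance -1; mR−mL=-48420/66181 → turn -1·90°
n=2: pose=(2,-7,W); sL=20/39, sR=4/3; mL=10/39, mR=-4/3; mL+mR=-14/13 → advance -1; mR−mL=-62/39 → turn -1·90°
n=3: pose=(3,-7,N); sL=120/109, sR=120/181; mL=60/109, mR=-120/181; mL+mR=-2220/19729 → advance -1; mR−mL=-23940/19729 → turn -1·90°
n=4: pose=(3,-8,E); sL=30/41, sR=3/8; mL=15/41, mR=-3/8; mL+mR=-3/328 → advance -1; mR−mL=-243/328 → turn -1·90°
n=5: pose=(2,-8,S); sL=120/289, sR=120/229; mL=60/289, mR=-120/229; mL+mR=-20940/66181 → advance -1; mR−mL=-48420/66181 → turn -1·90°
n=6: pose=(2,-7,W); sL=20/39, sR=4/3; mL=10/39, mR=-4/3; mL+mR=-14/13 → advance -1; mR−mL=-62/39 → turn -1·90°
n=7: pose=(3,-7,N); sL=120/109, sR=120/181; mL=60/109, mR=-120/181; mL+mR=-2220/19729 → advance -1; mR−mL=-23940/19729 → turn -1·90°

0 15/17 30/73 15/34 -30/73 1 -8 E
1 120/289 120/229 60/289 -120/229 2 -8 S
2 20/39 4/3 10/39 -4/3 2 -7 W
3 120/109 120/181 60/109 -120/181 3 -7 N
4 30/41 3/8 15/41 -3/8 3 -8 E
5 120/289 120/229 60/289 -120/229 2 -8 S
6 20/39 4/3 10/39 -4/3 2 -7 W
7 120/109 120/181 60/109 -120/181 3 -7 N
final 3 -8 E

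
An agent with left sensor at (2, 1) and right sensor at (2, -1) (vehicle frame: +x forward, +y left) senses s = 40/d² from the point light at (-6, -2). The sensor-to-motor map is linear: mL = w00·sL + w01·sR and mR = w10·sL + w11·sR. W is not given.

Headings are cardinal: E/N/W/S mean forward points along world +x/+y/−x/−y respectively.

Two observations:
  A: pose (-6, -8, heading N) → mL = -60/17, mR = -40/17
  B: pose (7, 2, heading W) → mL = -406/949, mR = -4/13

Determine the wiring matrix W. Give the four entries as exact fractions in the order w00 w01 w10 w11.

obs A: pose=(-6,-8,N) → sL=40/17, sR=40/17, mL=-60/17, mR=-40/17
obs B: pose=(7,2,W) → sL=4/13, sR=20/73, mL=-406/949, mR=-4/13
sensor matrix S = [[40/17, 40/17], [4/13, 20/73]]; det S = -1280/16133
solve [mL_A; mL_B] = S·[w00; w01] and [mR_A; mR_B] = S·[w10; w11]:
  w00 = -1/2, w01 = -1, w10 = -1, w11 = 0

-1/2 -1 -1 0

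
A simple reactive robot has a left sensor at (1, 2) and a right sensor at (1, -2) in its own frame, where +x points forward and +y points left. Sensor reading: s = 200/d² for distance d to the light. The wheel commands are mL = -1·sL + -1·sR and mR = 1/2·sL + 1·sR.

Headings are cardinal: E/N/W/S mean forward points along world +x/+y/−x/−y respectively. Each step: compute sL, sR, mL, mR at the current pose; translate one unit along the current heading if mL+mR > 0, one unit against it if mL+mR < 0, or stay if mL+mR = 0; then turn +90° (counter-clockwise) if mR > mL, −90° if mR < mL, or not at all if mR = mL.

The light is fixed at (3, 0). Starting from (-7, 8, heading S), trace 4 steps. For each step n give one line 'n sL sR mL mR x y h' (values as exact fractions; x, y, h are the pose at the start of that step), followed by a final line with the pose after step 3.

n=0: pose=(-7,8,S); sL=200/113, sR=200/193; mL=-61200/21809, mR=41900/21809; mL+mR=-100/113 → advance -1; mR−mL=103100/21809 → turn +1·90°
n=1: pose=(-7,9,E); sL=100/101, sR=20/13; mL=-3320/1313, mR=2670/1313; mL+mR=-50/101 → advance -1; mR−mL=5990/1313 → turn +1·90°
n=2: pose=(-8,9,N); sL=200/269, sR=200/181; mL=-90000/48689, mR=71900/48689; mL+mR=-100/269 → advance -1; mR−mL=161900/48689 → turn +1·90°
n=3: pose=(-8,8,W); sL=10/9, sR=50/61; mL=-1060/549, mR=755/549; mL+mR=-5/9 → advance -1; mR−mL=605/183 → turn +1·90°

0 200/113 200/193 -61200/21809 41900/21809 -7 8 S
1 100/101 20/13 -3320/1313 2670/1313 -7 9 E
2 200/269 200/181 -90000/48689 71900/48689 -8 9 N
3 10/9 50/61 -1060/549 755/549 -8 8 W
final -7 8 S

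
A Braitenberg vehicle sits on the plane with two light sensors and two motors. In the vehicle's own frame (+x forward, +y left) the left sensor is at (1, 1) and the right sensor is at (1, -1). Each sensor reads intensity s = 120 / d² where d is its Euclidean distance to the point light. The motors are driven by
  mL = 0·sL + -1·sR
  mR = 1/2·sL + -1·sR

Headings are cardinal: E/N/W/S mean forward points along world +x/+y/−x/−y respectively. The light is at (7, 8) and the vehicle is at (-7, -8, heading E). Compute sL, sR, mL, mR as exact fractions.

left sensor world pos  = (-6, -7); dL² = 394
right sensor world pos = (-6, -9); dR² = 458
sL = 120/394 = 60/197
sR = 120/458 = 60/229
mL = 0·sL + -1·sR = -60/229
mR = 1/2·sL + -1·sR = -4950/45113

60/197 60/229 -60/229 -4950/45113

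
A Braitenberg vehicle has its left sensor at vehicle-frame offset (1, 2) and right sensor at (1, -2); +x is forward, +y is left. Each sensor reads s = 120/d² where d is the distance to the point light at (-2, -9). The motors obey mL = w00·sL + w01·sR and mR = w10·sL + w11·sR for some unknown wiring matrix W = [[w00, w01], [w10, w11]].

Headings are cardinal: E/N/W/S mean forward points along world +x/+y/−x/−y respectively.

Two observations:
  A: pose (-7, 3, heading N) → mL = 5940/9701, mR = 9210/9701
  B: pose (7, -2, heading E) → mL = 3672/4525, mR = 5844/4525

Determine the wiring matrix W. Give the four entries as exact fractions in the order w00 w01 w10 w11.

1/2 1/2 1/2 1

obs A: pose=(-7,3,N) → sL=60/109, sR=60/89, mL=5940/9701, mR=9210/9701
obs B: pose=(7,-2,E) → sL=120/181, sR=24/25, mL=3672/4525, mR=5844/4525
sensor matrix S = [[60/109, 60/89], [120/181, 24/25]]; det S = 715392/8779405
solve [mL_A; mL_B] = S·[w00; w01] and [mR_A; mR_B] = S·[w10; w11]:
  w00 = 1/2, w01 = 1/2, w10 = 1/2, w11 = 1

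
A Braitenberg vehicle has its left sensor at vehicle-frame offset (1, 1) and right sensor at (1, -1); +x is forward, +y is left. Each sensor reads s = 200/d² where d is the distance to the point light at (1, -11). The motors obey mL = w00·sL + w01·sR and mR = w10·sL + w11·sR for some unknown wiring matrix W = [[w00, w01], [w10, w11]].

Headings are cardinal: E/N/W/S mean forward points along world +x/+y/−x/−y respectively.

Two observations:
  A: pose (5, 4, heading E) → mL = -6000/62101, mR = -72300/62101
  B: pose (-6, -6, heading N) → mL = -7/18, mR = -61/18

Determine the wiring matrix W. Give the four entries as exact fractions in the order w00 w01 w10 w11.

1/2 -1/2 -1 -1/2

obs A: pose=(5,4,E) → sL=200/281, sR=200/221, mL=-6000/62101, mR=-72300/62101
obs B: pose=(-6,-6,N) → sL=2, sR=25/9, mL=-7/18, mR=-61/18
sensor matrix S = [[200/281, 200/221], [2, 25/9]]; det S = 93400/558909
solve [mL_A; mL_B] = S·[w00; w01] and [mR_A; mR_B] = S·[w10; w11]:
  w00 = 1/2, w01 = -1/2, w10 = -1, w11 = -1/2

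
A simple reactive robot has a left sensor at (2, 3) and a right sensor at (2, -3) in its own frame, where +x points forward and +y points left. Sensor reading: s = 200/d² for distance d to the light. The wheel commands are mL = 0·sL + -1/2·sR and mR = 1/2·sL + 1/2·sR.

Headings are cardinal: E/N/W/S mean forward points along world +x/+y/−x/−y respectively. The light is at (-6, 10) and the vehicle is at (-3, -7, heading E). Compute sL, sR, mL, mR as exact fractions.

200/221 8/17 -4/17 152/221

left sensor world pos  = (-1, -4); dL² = 221
right sensor world pos = (-1, -10); dR² = 425
sL = 200/221 = 200/221
sR = 200/425 = 8/17
mL = 0·sL + -1/2·sR = -4/17
mR = 1/2·sL + 1/2·sR = 152/221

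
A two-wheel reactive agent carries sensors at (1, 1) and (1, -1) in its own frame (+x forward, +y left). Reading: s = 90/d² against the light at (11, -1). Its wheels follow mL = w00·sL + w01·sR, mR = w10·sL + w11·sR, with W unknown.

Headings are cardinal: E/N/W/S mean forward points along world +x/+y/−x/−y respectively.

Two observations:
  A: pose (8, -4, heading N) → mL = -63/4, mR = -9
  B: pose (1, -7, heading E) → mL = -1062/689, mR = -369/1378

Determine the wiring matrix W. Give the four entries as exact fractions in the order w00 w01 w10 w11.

-1 -1 1/2 -1

obs A: pose=(8,-4,N) → sL=9/2, sR=45/4, mL=-63/4, mR=-9
obs B: pose=(1,-7,E) → sL=45/53, sR=9/13, mL=-1062/689, mR=-369/1378
sensor matrix S = [[9/2, 45/4], [45/53, 9/13]]; det S = -17739/2756
solve [mL_A; mL_B] = S·[w00; w01] and [mR_A; mR_B] = S·[w10; w11]:
  w00 = -1, w01 = -1, w10 = 1/2, w11 = -1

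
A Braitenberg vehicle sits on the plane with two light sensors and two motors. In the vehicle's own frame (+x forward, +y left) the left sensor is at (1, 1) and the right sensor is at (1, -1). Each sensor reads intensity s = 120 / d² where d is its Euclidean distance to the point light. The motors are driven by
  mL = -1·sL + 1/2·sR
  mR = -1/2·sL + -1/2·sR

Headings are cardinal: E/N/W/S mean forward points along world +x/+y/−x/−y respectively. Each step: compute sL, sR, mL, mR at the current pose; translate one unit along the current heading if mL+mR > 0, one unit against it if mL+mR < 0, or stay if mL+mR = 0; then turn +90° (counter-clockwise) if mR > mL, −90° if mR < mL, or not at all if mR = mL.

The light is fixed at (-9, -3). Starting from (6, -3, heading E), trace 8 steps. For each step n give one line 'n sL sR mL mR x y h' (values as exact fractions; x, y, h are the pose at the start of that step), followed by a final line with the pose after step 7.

n=0: pose=(6,-3,E); sL=120/257, sR=120/257; mL=-60/257, mR=-120/257; mL+mR=-180/257 → advance -1; mR−mL=-60/257 → turn -1·90°
n=1: pose=(5,-3,S); sL=60/113, sR=12/17; mL=-342/1921, mR=-1188/1921; mL+mR=-90/113 → advance -1; mR−mL=-846/1921 → turn -1·90°
n=2: pose=(5,-2,W); sL=120/169, sR=120/173; mL=-10620/29237, mR=-20520/29237; mL+mR=-180/169 → advance -1; mR−mL=-9900/29237 → turn -1·90°
n=3: pose=(6,-2,N); sL=3/5, sR=6/13; mL=-24/65, mR=-69/130; mL+mR=-9/10 → advance -1; mR−mL=-21/130 → turn -1·90°
n=4: pose=(6,-3,E); sL=120/257, sR=120/257; mL=-60/257, mR=-120/257; mL+mR=-180/257 → advance -1; mR−mL=-60/257 → turn -1·90°
n=5: pose=(5,-3,S); sL=60/113, sR=12/17; mL=-342/1921, mR=-1188/1921; mL+mR=-90/113 → advance -1; mR−mL=-846/1921 → turn -1·90°
n=6: pose=(5,-2,W); sL=120/169, sR=120/173; mL=-10620/29237, mR=-20520/29237; mL+mR=-180/169 → advance -1; mR−mL=-9900/29237 → turn -1·90°
n=7: pose=(6,-2,N); sL=3/5, sR=6/13; mL=-24/65, mR=-69/130; mL+mR=-9/10 → advance -1; mR−mL=-21/130 → turn -1·90°

0 120/257 120/257 -60/257 -120/257 6 -3 E
1 60/113 12/17 -342/1921 -1188/1921 5 -3 S
2 120/169 120/173 -10620/29237 -20520/29237 5 -2 W
3 3/5 6/13 -24/65 -69/130 6 -2 N
4 120/257 120/257 -60/257 -120/257 6 -3 E
5 60/113 12/17 -342/1921 -1188/1921 5 -3 S
6 120/169 120/173 -10620/29237 -20520/29237 5 -2 W
7 3/5 6/13 -24/65 -69/130 6 -2 N
final 6 -3 E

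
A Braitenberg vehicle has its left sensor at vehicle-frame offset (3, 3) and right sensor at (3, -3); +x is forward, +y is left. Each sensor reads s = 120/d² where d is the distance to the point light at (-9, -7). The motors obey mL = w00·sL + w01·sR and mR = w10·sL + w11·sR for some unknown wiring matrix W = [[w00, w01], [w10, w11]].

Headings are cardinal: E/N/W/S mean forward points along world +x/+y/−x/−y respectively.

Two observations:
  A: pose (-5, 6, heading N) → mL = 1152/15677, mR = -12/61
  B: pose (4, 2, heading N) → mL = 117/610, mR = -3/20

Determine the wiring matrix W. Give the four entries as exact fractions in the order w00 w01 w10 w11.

1 -1 0 -1/2

obs A: pose=(-5,6,N) → sL=120/257, sR=24/61, mL=1152/15677, mR=-12/61
obs B: pose=(4,2,N) → sL=30/61, sR=3/10, mL=117/610, mR=-3/20
sensor matrix S = [[120/257, 24/61], [30/61, 3/10]]; det S = -51084/956297
solve [mL_A; mL_B] = S·[w00; w01] and [mR_A; mR_B] = S·[w10; w11]:
  w00 = 1, w01 = -1, w10 = 0, w11 = -1/2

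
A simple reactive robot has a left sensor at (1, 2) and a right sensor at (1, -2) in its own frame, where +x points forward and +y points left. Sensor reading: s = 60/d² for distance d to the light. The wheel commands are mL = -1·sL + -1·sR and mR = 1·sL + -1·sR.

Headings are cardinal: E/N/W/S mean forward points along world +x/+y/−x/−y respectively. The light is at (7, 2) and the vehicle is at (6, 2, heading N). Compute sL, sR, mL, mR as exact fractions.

left sensor world pos  = (4, 3); dL² = 10
right sensor world pos = (8, 3); dR² = 2
sL = 60/10 = 6
sR = 60/2 = 30
mL = -1·sL + -1·sR = -36
mR = 1·sL + -1·sR = -24

6 30 -36 -24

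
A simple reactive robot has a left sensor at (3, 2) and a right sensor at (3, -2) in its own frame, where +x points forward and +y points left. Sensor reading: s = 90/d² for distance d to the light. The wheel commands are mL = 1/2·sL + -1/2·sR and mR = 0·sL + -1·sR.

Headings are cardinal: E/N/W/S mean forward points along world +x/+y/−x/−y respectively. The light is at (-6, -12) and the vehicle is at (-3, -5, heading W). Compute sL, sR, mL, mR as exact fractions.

18/5 10/9 56/45 -10/9

left sensor world pos  = (-6, -7); dL² = 25
right sensor world pos = (-6, -3); dR² = 81
sL = 90/25 = 18/5
sR = 90/81 = 10/9
mL = 1/2·sL + -1/2·sR = 56/45
mR = 0·sL + -1·sR = -10/9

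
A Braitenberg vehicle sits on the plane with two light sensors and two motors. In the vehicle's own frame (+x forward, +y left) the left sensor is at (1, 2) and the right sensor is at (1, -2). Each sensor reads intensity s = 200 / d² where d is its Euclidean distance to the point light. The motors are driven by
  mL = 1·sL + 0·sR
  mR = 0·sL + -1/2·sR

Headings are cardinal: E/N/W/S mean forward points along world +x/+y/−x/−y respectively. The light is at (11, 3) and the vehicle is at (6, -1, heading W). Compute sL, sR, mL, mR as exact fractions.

left sensor world pos  = (5, -3); dL² = 72
right sensor world pos = (5, 1); dR² = 40
sL = 200/72 = 25/9
sR = 200/40 = 5
mL = 1·sL + 0·sR = 25/9
mR = 0·sL + -1/2·sR = -5/2

25/9 5 25/9 -5/2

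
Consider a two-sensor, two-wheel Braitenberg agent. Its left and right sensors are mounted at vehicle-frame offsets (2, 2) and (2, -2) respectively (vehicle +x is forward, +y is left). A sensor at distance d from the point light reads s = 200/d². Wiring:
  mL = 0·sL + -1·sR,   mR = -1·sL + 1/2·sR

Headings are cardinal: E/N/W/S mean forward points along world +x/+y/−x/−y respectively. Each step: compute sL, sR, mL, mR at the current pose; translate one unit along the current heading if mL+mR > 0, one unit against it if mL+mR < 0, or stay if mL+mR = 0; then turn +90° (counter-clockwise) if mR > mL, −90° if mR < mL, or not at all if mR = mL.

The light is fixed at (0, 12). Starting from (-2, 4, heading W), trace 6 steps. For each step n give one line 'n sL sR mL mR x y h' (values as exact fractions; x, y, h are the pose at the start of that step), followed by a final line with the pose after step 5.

0 50/29 50/13 -50/13 75/377 -2 4 W
1 200/101 200/109 -200/109 -11700/11009 -1 4 S
2 100/13 100/41 -100/41 -3450/533 -1 5 E
3 200/81 200/97 -200/97 -11300/7857 -2 5 S
4 25/2 25/8 -25/8 -175/16 -2 6 E
5 40/13 200/89 -200/89 -2260/1157 -3 6 S
final -3 7 E

n=0: pose=(-2,4,W); sL=50/29, sR=50/13; mL=-50/13, mR=75/377; mL+mR=-1375/377 → advance -1; mR−mL=1525/377 → turn +1·90°
n=1: pose=(-1,4,S); sL=200/101, sR=200/109; mL=-200/109, mR=-11700/11009; mL+mR=-31900/11009 → advance -1; mR−mL=8500/11009 → turn +1·90°
n=2: pose=(-1,5,E); sL=100/13, sR=100/41; mL=-100/41, mR=-3450/533; mL+mR=-4750/533 → advance -1; mR−mL=-2150/533 → turn -1·90°
n=3: pose=(-2,5,S); sL=200/81, sR=200/97; mL=-200/97, mR=-11300/7857; mL+mR=-27500/7857 → advance -1; mR−mL=4900/7857 → turn +1·90°
n=4: pose=(-2,6,E); sL=25/2, sR=25/8; mL=-25/8, mR=-175/16; mL+mR=-225/16 → advance -1; mR−mL=-125/16 → turn -1·90°
n=5: pose=(-3,6,S); sL=40/13, sR=200/89; mL=-200/89, mR=-2260/1157; mL+mR=-4860/1157 → advance -1; mR−mL=340/1157 → turn +1·90°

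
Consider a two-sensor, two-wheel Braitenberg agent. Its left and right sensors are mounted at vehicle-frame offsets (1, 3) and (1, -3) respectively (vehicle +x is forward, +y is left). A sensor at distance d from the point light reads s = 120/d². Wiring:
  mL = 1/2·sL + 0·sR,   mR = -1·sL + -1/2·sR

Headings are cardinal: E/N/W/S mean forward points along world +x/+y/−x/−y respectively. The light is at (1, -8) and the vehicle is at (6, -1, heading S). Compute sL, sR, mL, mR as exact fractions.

left sensor world pos  = (9, -2); dL² = 100
right sensor world pos = (3, -2); dR² = 40
sL = 120/100 = 6/5
sR = 120/40 = 3
mL = 1/2·sL + 0·sR = 3/5
mR = -1·sL + -1/2·sR = -27/10

6/5 3 3/5 -27/10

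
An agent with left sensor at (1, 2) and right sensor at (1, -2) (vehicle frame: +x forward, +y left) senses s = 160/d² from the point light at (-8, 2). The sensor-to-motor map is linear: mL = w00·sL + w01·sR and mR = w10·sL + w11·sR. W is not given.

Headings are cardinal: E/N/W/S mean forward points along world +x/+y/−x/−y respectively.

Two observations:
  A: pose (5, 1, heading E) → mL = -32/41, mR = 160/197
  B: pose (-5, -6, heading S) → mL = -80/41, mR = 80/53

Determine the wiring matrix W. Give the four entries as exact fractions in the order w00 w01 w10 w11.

obs A: pose=(5,1,E) → sL=160/197, sR=32/41, mL=-32/41, mR=160/197
obs B: pose=(-5,-6,S) → sL=80/53, sR=80/41, mL=-80/41, mR=80/53
sensor matrix S = [[160/197, 32/41], [80/53, 80/41]]; det S = 174080/428081
solve [mL_A; mL_B] = S·[w00; w01] and [mR_A; mR_B] = S·[w10; w11]:
  w00 = 0, w01 = -1, w10 = 1, w11 = 0

0 -1 1 0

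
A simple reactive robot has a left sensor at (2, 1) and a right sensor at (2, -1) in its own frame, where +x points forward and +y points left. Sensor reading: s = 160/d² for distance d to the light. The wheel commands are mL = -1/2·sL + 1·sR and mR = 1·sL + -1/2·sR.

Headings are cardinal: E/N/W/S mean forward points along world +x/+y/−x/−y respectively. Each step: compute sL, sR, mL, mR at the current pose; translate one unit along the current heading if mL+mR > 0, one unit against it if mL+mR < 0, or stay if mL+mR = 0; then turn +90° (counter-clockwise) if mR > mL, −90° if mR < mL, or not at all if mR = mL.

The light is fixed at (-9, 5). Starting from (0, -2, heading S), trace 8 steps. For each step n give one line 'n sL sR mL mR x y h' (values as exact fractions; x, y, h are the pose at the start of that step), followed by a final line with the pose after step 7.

0 160/181 32/29 3472/5249 1744/5249 0 -2 S
1 16/13 80/49 648/637 264/637 0 -3 W
2 32/17 160/117 848/1989 2384/1989 -1 -3 N
3 8/5 20/9 64/45 22/45 -1 -2 W
4 160/61 160/89 2640/5429 9360/5429 -2 -2 N
5 80/37 16/5 392/185 104/185 -2 -1 W
6 160/41 32/13 272/533 1424/533 -3 -1 N
7 40/13 5 45/13 15/26 -3 0 W
final -4 0 N

n=0: pose=(0,-2,S); sL=160/181, sR=32/29; mL=3472/5249, mR=1744/5249; mL+mR=5216/5249 → advance +1; mR−mL=-1728/5249 → turn -1·90°
n=1: pose=(0,-3,W); sL=16/13, sR=80/49; mL=648/637, mR=264/637; mL+mR=912/637 → advance +1; mR−mL=-384/637 → turn -1·90°
n=2: pose=(-1,-3,N); sL=32/17, sR=160/117; mL=848/1989, mR=2384/1989; mL+mR=3232/1989 → advance +1; mR−mL=512/663 → turn +1·90°
n=3: pose=(-1,-2,W); sL=8/5, sR=20/9; mL=64/45, mR=22/45; mL+mR=86/45 → advance +1; mR−mL=-14/15 → turn -1·90°
n=4: pose=(-2,-2,N); sL=160/61, sR=160/89; mL=2640/5429, mR=9360/5429; mL+mR=12000/5429 → advance +1; mR−mL=6720/5429 → turn +1·90°
n=5: pose=(-2,-1,W); sL=80/37, sR=16/5; mL=392/185, mR=104/185; mL+mR=496/185 → advance +1; mR−mL=-288/185 → turn -1·90°
n=6: pose=(-3,-1,N); sL=160/41, sR=32/13; mL=272/533, mR=1424/533; mL+mR=1696/533 → advance +1; mR−mL=1152/533 → turn +1·90°
n=7: pose=(-3,0,W); sL=40/13, sR=5; mL=45/13, mR=15/26; mL+mR=105/26 → advance +1; mR−mL=-75/26 → turn -1·90°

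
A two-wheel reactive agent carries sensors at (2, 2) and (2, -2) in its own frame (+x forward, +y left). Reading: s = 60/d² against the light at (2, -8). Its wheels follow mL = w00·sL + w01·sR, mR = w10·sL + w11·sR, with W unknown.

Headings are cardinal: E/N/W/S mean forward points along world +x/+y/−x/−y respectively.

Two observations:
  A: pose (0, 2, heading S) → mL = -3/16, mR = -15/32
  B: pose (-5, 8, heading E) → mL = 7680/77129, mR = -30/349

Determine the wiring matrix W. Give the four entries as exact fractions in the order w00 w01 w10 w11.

obs A: pose=(0,2,S) → sL=15/16, sR=3/4, mL=-3/16, mR=-15/32
obs B: pose=(-5,8,E) → sL=60/349, sR=60/221, mL=7680/77129, mR=-30/349
sensor matrix S = [[15/16, 3/4], [60/349, 60/221]]; det S = 38745/308516
solve [mL_A; mL_B] = S·[w00; w01] and [mR_A; mR_B] = S·[w10; w11]:
  w00 = -1, w01 = 1, w10 = -1/2, w11 = 0

-1 1 -1/2 0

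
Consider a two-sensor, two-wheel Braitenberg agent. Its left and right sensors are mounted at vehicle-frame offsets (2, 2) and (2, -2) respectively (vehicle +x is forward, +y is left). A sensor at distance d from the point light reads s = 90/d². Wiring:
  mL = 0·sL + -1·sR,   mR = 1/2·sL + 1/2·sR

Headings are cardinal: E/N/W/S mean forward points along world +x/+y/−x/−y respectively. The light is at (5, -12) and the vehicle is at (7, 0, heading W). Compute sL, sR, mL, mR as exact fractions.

9/10 45/98 -45/98 333/490

left sensor world pos  = (5, -2); dL² = 100
right sensor world pos = (5, 2); dR² = 196
sL = 90/100 = 9/10
sR = 90/196 = 45/98
mL = 0·sL + -1·sR = -45/98
mR = 1/2·sL + 1/2·sR = 333/490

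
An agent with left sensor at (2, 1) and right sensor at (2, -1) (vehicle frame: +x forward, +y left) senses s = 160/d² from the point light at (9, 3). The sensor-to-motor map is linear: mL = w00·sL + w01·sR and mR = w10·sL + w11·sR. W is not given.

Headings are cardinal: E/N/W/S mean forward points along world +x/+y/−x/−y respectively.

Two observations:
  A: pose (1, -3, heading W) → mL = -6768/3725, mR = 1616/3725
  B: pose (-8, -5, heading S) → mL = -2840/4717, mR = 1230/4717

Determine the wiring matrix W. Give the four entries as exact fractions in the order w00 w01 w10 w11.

-1/2 -1 1 -1/2

obs A: pose=(1,-3,W) → sL=160/149, sR=32/25, mL=-6768/3725, mR=1616/3725
obs B: pose=(-8,-5,S) → sL=40/89, sR=20/53, mL=-2840/4717, mR=1230/4717
sensor matrix S = [[160/149, 32/25], [40/89, 20/53]]; det S = -597632/3514165
solve [mL_A; mL_B] = S·[w00; w01] and [mR_A; mR_B] = S·[w10; w11]:
  w00 = -1/2, w01 = -1, w10 = 1, w11 = -1/2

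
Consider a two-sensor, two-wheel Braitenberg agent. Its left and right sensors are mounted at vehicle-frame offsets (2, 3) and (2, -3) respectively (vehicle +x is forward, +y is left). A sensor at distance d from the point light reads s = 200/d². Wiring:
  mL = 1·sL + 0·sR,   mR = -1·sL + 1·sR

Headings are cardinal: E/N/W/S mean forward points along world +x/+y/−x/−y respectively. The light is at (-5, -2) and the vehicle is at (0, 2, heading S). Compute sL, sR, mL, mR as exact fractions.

50/17 25 50/17 375/17

left sensor world pos  = (3, 0); dL² = 68
right sensor world pos = (-3, 0); dR² = 8
sL = 200/68 = 50/17
sR = 200/8 = 25
mL = 1·sL + 0·sR = 50/17
mR = -1·sL + 1·sR = 375/17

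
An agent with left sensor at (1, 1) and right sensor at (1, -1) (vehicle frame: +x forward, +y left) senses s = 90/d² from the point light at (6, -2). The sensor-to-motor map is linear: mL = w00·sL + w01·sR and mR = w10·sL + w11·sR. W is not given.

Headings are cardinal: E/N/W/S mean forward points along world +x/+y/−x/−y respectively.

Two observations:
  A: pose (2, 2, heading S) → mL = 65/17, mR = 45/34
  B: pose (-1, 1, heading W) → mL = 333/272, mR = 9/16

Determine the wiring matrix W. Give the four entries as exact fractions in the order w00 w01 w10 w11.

1/2 1/2 0 1/2

obs A: pose=(2,2,S) → sL=5, sR=45/17, mL=65/17, mR=45/34
obs B: pose=(-1,1,W) → sL=45/34, sR=9/8, mL=333/272, mR=9/16
sensor matrix S = [[5, 45/17], [45/34, 9/8]]; det S = 4905/2312
solve [mL_A; mL_B] = S·[w00; w01] and [mR_A; mR_B] = S·[w10; w11]:
  w00 = 1/2, w01 = 1/2, w10 = 0, w11 = 1/2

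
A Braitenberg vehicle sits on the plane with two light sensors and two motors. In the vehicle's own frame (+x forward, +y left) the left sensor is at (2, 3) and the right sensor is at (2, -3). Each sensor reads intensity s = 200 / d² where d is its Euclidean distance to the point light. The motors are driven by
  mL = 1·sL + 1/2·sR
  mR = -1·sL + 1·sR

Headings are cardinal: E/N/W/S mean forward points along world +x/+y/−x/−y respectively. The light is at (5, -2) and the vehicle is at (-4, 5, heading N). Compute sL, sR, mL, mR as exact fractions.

left sensor world pos  = (-7, 7); dL² = 225
right sensor world pos = (-1, 7); dR² = 117
sL = 200/225 = 8/9
sR = 200/117 = 200/117
mL = 1·sL + 1/2·sR = 68/39
mR = -1·sL + 1·sR = 32/39

8/9 200/117 68/39 32/39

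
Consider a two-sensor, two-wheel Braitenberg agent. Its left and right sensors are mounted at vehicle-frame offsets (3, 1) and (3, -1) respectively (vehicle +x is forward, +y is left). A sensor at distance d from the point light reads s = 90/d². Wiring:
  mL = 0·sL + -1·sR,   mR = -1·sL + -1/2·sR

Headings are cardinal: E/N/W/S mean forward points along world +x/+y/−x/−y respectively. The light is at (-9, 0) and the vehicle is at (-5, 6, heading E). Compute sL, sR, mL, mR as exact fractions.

left sensor world pos  = (-2, 7); dL² = 98
right sensor world pos = (-2, 5); dR² = 74
sL = 90/98 = 45/49
sR = 90/74 = 45/37
mL = 0·sL + -1·sR = -45/37
mR = -1·sL + -1/2·sR = -5535/3626

45/49 45/37 -45/37 -5535/3626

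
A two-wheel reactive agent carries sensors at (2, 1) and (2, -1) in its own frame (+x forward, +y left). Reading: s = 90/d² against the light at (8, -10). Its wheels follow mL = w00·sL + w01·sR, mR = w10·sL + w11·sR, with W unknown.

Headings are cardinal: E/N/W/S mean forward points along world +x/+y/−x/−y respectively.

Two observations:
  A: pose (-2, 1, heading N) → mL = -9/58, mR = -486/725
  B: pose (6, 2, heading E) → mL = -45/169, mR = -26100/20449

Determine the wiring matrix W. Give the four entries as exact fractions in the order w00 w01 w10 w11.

obs A: pose=(-2,1,N) → sL=9/29, sR=9/25, mL=-9/58, mR=-486/725
obs B: pose=(6,2,E) → sL=90/169, sR=90/121, mL=-45/169, mR=-26100/20449
sensor matrix S = [[9/29, 9/25], [90/169, 90/121]]; det S = 115992/2965105
solve [mL_A; mL_B] = S·[w00; w01] and [mR_A; mR_B] = S·[w10; w11]:
  w00 = -1/2, w01 = 0, w10 = -1, w11 = -1

-1/2 0 -1 -1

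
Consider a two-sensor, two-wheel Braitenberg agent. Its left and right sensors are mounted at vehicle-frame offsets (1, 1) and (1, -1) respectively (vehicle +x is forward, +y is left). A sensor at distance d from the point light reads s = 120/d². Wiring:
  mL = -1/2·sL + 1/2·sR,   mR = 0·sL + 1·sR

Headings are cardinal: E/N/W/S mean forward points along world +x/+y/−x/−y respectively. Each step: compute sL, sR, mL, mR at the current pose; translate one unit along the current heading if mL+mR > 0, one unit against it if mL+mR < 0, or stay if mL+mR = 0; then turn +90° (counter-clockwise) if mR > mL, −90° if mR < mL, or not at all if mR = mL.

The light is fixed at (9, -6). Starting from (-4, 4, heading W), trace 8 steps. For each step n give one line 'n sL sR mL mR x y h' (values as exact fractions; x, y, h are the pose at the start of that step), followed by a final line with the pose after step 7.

0 120/277 120/317 -2400/87809 120/317 -4 4 W
1 12/25 20/51 -56/1275 20/51 -5 4 S
2 120/269 120/233 2160/62677 120/233 -5 3 E
3 15/37 30/61 195/4514 30/61 -4 3 N
4 120/277 120/317 -2400/87809 120/317 -4 4 W
5 12/25 20/51 -56/1275 20/51 -5 4 S
6 120/269 120/233 2160/62677 120/233 -5 3 E
7 15/37 30/61 195/4514 30/61 -4 3 N
final -4 4 W

n=0: pose=(-4,4,W); sL=120/277, sR=120/317; mL=-2400/87809, mR=120/317; mL+mR=30840/87809 → advance +1; mR−mL=35640/87809 → turn +1·90°
n=1: pose=(-5,4,S); sL=12/25, sR=20/51; mL=-56/1275, mR=20/51; mL+mR=148/425 → advance +1; mR−mL=556/1275 → turn +1·90°
n=2: pose=(-5,3,E); sL=120/269, sR=120/233; mL=2160/62677, mR=120/233; mL+mR=34440/62677 → advance +1; mR−mL=30120/62677 → turn +1·90°
n=3: pose=(-4,3,N); sL=15/37, sR=30/61; mL=195/4514, mR=30/61; mL+mR=2415/4514 → advance +1; mR−mL=2025/4514 → turn +1·90°
n=4: pose=(-4,4,W); sL=120/277, sR=120/317; mL=-2400/87809, mR=120/317; mL+mR=30840/87809 → advance +1; mR−mL=35640/87809 → turn +1·90°
n=5: pose=(-5,4,S); sL=12/25, sR=20/51; mL=-56/1275, mR=20/51; mL+mR=148/425 → advance +1; mR−mL=556/1275 → turn +1·90°
n=6: pose=(-5,3,E); sL=120/269, sR=120/233; mL=2160/62677, mR=120/233; mL+mR=34440/62677 → advance +1; mR−mL=30120/62677 → turn +1·90°
n=7: pose=(-4,3,N); sL=15/37, sR=30/61; mL=195/4514, mR=30/61; mL+mR=2415/4514 → advance +1; mR−mL=2025/4514 → turn +1·90°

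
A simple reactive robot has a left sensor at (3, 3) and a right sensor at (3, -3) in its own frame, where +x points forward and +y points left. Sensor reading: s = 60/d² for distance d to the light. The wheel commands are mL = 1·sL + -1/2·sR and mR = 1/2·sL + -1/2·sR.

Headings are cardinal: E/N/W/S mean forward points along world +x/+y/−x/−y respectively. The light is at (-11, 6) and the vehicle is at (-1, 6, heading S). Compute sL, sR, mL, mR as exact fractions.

30/89 30/29 -465/2581 -900/2581

left sensor world pos  = (2, 3); dL² = 178
right sensor world pos = (-4, 3); dR² = 58
sL = 60/178 = 30/89
sR = 60/58 = 30/29
mL = 1·sL + -1/2·sR = -465/2581
mR = 1/2·sL + -1/2·sR = -900/2581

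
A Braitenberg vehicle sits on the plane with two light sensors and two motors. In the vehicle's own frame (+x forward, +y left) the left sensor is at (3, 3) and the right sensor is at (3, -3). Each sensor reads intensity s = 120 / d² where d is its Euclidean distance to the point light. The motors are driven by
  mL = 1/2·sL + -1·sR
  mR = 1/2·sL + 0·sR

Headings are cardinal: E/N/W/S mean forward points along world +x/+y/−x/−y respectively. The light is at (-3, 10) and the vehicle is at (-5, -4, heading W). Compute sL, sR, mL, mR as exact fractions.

left sensor world pos  = (-8, -7); dL² = 314
right sensor world pos = (-8, -1); dR² = 146
sL = 120/314 = 60/157
sR = 120/146 = 60/73
mL = 1/2·sL + -1·sR = -7230/11461
mR = 1/2·sL + 0·sR = 30/157

60/157 60/73 -7230/11461 30/157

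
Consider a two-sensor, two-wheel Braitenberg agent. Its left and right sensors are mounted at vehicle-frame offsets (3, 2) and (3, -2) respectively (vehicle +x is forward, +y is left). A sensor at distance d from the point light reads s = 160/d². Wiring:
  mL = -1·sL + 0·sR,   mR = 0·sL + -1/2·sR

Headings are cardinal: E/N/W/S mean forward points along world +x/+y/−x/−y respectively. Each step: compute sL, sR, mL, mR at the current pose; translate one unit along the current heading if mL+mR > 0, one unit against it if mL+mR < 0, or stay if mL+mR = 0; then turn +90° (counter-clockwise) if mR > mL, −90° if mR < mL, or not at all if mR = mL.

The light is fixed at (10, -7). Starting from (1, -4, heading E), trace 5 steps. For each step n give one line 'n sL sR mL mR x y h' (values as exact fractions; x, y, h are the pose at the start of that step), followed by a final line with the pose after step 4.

0 160/61 160/37 -160/61 -80/37 1 -4 E
1 8/9 8/5 -8/9 -4/5 0 -4 N
2 160/169 32/37 -160/169 -16/37 0 -5 W
3 16/5 80/61 -16/5 -40/61 1 -5 S
4 160/61 160/37 -160/61 -80/37 1 -4 E
final 0 -4 N

n=0: pose=(1,-4,E); sL=160/61, sR=160/37; mL=-160/61, mR=-80/37; mL+mR=-10800/2257 → advance -1; mR−mL=1040/2257 → turn +1·90°
n=1: pose=(0,-4,N); sL=8/9, sR=8/5; mL=-8/9, mR=-4/5; mL+mR=-76/45 → advance -1; mR−mL=4/45 → turn +1·90°
n=2: pose=(0,-5,W); sL=160/169, sR=32/37; mL=-160/169, mR=-16/37; mL+mR=-8624/6253 → advance -1; mR−mL=3216/6253 → turn +1·90°
n=3: pose=(1,-5,S); sL=16/5, sR=80/61; mL=-16/5, mR=-40/61; mL+mR=-1176/305 → advance -1; mR−mL=776/305 → turn +1·90°
n=4: pose=(1,-4,E); sL=160/61, sR=160/37; mL=-160/61, mR=-80/37; mL+mR=-10800/2257 → advance -1; mR−mL=1040/2257 → turn +1·90°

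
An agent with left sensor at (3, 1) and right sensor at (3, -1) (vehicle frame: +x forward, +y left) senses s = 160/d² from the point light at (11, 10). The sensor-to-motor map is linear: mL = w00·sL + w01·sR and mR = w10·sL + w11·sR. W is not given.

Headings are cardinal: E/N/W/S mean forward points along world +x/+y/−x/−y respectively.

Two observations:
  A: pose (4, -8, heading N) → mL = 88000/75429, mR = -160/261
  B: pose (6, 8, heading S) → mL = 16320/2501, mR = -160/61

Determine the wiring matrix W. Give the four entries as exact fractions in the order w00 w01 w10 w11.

1 1 0 -1

obs A: pose=(4,-8,N) → sL=160/289, sR=160/261, mL=88000/75429, mR=-160/261
obs B: pose=(6,8,S) → sL=160/41, sR=160/61, mL=16320/2501, mR=-160/61
sensor matrix S = [[160/289, 160/261], [160/41, 160/61]]; det S = -177356800/188647929
solve [mL_A; mL_B] = S·[w00; w01] and [mR_A; mR_B] = S·[w10; w11]:
  w00 = 1, w01 = 1, w10 = 0, w11 = -1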